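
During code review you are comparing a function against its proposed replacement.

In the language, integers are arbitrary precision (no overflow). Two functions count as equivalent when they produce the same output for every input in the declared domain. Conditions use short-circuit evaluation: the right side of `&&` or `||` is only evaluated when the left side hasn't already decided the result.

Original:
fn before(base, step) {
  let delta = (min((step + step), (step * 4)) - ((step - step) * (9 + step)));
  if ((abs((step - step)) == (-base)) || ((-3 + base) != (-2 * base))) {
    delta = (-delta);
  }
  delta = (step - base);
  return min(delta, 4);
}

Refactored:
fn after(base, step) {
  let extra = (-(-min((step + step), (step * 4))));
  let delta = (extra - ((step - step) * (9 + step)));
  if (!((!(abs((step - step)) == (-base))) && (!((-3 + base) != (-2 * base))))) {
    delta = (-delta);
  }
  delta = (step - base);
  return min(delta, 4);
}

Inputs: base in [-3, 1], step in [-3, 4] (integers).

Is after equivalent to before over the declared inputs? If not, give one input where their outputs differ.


The two versions differ — the changes include local variable names differ; and boolean connective usage differs; and statement counts differ.
Spot check at base=0, step=-1 — before: delta=-4, then ((abs((step - step)) == (-base)) || ((-3 + base) != (-2 * base))) is true, then delta=4, then delta=-1, then returns -1. after: extra=-4, then delta=-4, then (!((!(abs((step - step)) == (-base))) && (!((-3 + base) != (-2 * base))))) is true, then delta=4, then delta=-1, then returns -1. Both give -1.
Checked all 40 inputs in the declared domain: the outputs agree on every one.
verdict: equivalent


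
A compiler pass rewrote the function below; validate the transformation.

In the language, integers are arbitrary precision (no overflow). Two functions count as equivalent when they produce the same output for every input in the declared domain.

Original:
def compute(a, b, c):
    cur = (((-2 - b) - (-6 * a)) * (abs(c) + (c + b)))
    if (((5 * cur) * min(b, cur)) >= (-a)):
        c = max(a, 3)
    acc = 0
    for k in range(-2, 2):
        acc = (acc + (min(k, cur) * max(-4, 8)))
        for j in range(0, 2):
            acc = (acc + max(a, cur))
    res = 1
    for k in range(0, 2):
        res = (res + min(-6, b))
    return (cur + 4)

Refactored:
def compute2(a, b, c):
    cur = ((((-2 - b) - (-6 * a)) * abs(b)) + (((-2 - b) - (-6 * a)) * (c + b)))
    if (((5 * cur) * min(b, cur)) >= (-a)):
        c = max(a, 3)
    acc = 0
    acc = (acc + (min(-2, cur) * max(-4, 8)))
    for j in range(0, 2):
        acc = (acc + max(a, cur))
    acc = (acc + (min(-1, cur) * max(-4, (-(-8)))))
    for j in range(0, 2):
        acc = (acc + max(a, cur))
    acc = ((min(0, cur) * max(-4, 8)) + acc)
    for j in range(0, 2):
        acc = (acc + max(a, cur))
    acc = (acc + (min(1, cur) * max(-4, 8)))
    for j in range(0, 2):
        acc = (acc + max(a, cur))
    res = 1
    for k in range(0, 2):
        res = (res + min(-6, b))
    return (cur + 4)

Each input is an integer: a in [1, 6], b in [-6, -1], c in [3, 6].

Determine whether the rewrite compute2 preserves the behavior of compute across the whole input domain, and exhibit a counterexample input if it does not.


On input a=1, b=-6, c=3, compute returns 4 while compute2 returns 34.
verdict: not equivalent; witness: a=1, b=-6, c=3


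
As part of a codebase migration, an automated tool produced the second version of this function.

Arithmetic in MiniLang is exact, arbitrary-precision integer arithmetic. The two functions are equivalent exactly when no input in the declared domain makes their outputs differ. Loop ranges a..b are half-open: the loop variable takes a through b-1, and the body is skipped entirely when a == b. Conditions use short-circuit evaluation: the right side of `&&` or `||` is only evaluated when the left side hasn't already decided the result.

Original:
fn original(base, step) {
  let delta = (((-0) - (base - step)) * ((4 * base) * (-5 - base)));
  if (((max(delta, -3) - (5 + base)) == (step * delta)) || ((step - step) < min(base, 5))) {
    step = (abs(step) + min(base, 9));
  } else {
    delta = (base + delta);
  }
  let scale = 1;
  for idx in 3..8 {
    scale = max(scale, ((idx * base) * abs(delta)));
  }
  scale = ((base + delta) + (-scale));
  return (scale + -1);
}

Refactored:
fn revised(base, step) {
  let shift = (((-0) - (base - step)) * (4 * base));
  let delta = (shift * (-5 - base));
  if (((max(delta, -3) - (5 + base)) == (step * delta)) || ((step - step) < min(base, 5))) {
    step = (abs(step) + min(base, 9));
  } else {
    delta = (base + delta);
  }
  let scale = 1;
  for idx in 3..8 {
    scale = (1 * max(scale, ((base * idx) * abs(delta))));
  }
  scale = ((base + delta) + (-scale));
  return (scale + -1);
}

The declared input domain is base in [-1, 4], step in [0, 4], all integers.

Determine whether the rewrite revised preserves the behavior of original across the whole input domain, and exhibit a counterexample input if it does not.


Differences: statement counts differ, constant usage differs, local variable names differ, arithmetic usage differs — yet all 30 inputs agree.
verdict: equivalent


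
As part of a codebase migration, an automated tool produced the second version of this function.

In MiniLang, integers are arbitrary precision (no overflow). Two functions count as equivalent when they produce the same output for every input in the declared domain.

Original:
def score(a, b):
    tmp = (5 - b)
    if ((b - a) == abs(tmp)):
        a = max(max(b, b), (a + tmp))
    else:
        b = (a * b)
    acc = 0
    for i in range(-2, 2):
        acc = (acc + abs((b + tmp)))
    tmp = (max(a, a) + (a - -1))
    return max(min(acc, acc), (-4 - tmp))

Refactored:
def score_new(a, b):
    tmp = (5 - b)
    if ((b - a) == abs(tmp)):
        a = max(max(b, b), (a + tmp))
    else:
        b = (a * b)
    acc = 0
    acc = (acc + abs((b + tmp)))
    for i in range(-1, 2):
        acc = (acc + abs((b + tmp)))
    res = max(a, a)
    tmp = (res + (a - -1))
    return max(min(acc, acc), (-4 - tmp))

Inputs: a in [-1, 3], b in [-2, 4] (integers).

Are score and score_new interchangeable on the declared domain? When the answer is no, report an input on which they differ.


Differences: loop structure differs; min/max/abs usage differs; local variable names differ; statement counts differ; arithmetic usage differs — yet all 35 inputs agree.
verdict: equivalent


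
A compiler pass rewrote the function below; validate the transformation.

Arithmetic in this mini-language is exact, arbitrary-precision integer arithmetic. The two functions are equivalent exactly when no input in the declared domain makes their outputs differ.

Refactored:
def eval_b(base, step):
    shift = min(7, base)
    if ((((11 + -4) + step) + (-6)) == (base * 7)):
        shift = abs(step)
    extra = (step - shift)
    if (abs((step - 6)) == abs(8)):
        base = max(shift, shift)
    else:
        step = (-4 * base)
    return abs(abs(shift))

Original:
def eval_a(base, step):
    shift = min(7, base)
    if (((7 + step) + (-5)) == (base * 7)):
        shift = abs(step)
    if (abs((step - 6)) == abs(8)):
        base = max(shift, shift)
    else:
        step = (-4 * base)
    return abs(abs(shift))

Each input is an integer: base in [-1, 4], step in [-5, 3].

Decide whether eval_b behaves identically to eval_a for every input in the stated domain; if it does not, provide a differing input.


Not equivalent: base=0, step=-2 separates them (2 vs 0).
eval_a: shift := 0 | (((7 + step) + (-5)) == (base * 7)): true | shift := 2 | (abs((step - 6)) == abs(8)): true | base := 2 | result 2
eval_b: shift := 0 | ((((11 + -4) + step) + (-6)) == (base * 7)): false | extra := -2 | (abs((step - 6)) == abs(8)): true | base := 0 | result 0
verdict: not equivalent; witness: base=0, step=-2


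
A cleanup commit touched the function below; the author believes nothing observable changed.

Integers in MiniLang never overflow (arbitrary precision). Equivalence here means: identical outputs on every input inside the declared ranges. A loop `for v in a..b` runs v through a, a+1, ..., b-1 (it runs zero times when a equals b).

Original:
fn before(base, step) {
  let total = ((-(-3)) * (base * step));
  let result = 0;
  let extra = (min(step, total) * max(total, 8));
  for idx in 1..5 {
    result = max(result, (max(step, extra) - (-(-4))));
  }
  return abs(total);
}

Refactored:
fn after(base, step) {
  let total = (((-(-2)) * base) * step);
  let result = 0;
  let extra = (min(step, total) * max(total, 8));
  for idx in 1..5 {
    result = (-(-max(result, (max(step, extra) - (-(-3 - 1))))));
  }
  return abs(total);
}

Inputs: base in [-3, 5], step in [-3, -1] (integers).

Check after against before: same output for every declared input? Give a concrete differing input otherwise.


Try base=-3, step=-3.
before: total := 27 | result := 0 | extra := -81 | iter idx=1: | result := 0 | iter idx=2: | result := 0 | iter idx=3: | result := 0 | iter idx=4: | result := 0 | result 27
after: total := 18 | result := 0 | extra := -54 | iter idx=1: | result := 0 | iter idx=2: | result := 0 | iter idx=3: | result := 0 | iter idx=4: | result := 0 | result 18
27 != 18, so the rewrite changes behavior.
verdict: not equivalent; witness: base=-3, step=-3


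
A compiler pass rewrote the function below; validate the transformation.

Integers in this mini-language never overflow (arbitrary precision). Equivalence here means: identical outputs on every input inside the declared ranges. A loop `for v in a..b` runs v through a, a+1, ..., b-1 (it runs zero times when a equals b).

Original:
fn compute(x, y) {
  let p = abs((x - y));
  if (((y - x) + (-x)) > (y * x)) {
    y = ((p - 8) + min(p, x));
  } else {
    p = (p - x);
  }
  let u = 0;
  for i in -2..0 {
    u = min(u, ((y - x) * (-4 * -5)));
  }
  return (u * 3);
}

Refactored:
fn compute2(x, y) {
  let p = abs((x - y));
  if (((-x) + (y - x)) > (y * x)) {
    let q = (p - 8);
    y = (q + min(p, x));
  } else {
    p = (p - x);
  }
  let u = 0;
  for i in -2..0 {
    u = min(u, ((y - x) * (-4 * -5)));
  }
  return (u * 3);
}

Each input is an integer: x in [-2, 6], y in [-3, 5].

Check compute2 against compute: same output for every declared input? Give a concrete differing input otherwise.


Behavior is preserved: although local variable names differ, statement counts differ, the outputs never diverge.
As a probe, take x=4, y=4: compute runs p becomes 0; next (((y - x) + (-x)) > (y * x)) evaluates to false; next p becomes -4; next u becomes 0; next at i=-2:; next u becomes 0; next at i=-1:; next u becomes 0; next final value 0; compute2 runs p becomes 0; next (((-x) + (y - x)) > (y * x)) evaluates to false; next p becomes -4; next u becomes 0; next at i=-2:; next u becomes 0; next at i=-1:; next u becomes 0; next final value 0; both end at 0.
An exhaustive pass over the 81 declared inputs shows identical outputs.
verdict: equivalent


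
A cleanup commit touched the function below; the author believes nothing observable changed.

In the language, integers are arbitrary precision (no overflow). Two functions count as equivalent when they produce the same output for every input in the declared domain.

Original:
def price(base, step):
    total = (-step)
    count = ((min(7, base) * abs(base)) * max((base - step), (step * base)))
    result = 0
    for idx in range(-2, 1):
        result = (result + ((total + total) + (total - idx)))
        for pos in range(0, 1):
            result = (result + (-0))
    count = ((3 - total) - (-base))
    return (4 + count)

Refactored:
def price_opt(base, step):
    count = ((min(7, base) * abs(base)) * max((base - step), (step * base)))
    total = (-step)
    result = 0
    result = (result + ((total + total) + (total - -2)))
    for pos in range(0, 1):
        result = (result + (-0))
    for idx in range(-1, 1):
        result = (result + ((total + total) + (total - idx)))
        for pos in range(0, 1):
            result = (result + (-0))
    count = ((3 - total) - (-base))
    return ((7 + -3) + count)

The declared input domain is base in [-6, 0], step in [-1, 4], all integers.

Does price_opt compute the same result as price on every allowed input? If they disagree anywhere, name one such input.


Changes here: statement counts differ; and loop structure differs; and constant usage differs; and arithmetic usage differs; the full 42-point sweep finds no disagreement.
verdict: equivalent


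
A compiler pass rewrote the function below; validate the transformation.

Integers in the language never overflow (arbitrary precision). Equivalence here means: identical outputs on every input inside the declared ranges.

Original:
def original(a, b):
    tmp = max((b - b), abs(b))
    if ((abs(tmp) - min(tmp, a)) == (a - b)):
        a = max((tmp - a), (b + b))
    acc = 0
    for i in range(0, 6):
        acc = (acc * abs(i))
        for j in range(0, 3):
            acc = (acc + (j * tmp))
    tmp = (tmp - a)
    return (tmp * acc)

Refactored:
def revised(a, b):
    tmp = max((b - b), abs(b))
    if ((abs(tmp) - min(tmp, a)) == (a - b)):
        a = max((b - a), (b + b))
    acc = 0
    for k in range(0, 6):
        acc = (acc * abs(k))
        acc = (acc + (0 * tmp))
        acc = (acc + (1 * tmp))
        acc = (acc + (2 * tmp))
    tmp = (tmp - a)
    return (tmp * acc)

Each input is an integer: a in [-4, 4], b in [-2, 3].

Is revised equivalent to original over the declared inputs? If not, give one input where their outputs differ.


There is a counterexample at a=0, b=-2: 0 on one side, 7824 on the other.
original: tmp := 2 | ((abs(tmp) - min(tmp, a)) == (a - b)): true | a := 2 | acc := 0 | iter i=0: | acc := 0 | iter j=0: | acc := 0 | iter j=1: | acc := 2 | iter j=2: | acc := 6 | iter i=1: | acc := 6 | iter j=0: | acc := 6 | iter j=1: | acc := 8 | iter j=2: | acc := 12 | iter i=2: | acc := 24 | iter j=0: | acc := 24 | iter j=1: | acc := 26 | iter j=2: | acc := 30 | iter i=3: | acc := 90 | iter j=0: | acc := 90 | iter j=1: | acc := 92 | iter j=2: | acc := 96 | iter i=4: | acc := 384 | iter j=0: | acc := 384 | iter j=1: | acc := 386 | iter j=2: | acc := 390 | iter i=5: | acc := 1950 | iter j=0: | acc := 1950 | iter j=1: | acc := 1952 | iter j=2: | acc := 1956 | tmp := 0 | result 0
revised: tmp := 2 | ((abs(tmp) - min(tmp, a)) == (a - b)): true | a := -2 | acc := 0 | iter k=0: | acc := 0 | acc := 0 | acc := 2 | acc := 6 | iter k=1: | acc := 6 | acc := 6 | acc := 8 | acc := 12 | iter k=2: | acc := 24 | acc := 24 | acc := 26 | acc := 30 | iter k=3: | acc := 90 | acc := 90 | acc := 92 | acc := 96 | iter k=4: | acc := 384 | acc := 384 | acc := 386 | acc := 390 | iter k=5: | acc := 1950 | acc := 1950 | acc := 1952 | acc := 1956 | tmp := 4 | result 7824
verdict: not equivalent; witness: a=0, b=-2


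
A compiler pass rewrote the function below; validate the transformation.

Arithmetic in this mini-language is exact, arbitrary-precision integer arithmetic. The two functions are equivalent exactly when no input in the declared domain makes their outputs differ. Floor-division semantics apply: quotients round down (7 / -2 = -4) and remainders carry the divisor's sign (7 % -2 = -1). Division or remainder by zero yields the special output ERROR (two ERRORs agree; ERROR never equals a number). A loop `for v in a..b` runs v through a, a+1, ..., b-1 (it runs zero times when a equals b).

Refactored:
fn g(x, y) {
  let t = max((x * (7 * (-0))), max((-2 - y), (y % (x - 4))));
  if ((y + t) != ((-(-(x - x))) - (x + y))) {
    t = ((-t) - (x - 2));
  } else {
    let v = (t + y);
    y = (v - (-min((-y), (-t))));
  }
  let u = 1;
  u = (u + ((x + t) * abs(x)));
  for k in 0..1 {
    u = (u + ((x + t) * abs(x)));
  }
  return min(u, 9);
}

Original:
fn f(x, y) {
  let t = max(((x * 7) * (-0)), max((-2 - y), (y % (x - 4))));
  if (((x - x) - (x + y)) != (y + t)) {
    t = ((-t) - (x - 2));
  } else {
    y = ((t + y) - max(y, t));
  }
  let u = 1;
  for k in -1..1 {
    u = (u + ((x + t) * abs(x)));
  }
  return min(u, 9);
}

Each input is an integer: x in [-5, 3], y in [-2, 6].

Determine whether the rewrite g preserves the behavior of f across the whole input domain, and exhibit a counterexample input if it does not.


Although local variable names differ; also arithmetic usage differs; also statement counts differ; also min/max/abs usage differs; also loop structure differs, 81/81 inputs agree.
verdict: equivalent


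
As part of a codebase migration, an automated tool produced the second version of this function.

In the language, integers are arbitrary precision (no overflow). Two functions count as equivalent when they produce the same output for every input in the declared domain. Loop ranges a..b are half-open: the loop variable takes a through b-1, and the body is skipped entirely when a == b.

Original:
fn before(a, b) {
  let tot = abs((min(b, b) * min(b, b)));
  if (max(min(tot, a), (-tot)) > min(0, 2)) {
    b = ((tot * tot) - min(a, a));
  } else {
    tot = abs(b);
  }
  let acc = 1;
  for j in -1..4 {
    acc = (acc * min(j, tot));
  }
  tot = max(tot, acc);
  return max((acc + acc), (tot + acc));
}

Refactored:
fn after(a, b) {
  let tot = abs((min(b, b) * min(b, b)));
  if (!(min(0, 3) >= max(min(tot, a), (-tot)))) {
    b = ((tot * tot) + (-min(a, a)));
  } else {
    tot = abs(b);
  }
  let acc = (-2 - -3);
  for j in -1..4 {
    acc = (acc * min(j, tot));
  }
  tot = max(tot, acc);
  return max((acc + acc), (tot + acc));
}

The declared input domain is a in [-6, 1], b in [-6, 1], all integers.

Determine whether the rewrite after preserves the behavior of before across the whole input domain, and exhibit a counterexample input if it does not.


Equivalent. The suspicious edit (`2` became `3`) never changes the result for any input inside the declared domain.
An exhaustive pass over the 64 declared inputs shows identical outputs.
One worked example (a=0, b=-6) — before: tot=36, then (max(min(tot, a), (-tot)) > min(0, 2)) is false, then tot=6, then acc=1, then (j=-1), then acc=-1, then (j=0), then acc=0, then (j=1), then acc=0, then (j=2), then acc=0, then (j=3), then acc=0, then tot=6, then returns 6; after: tot=36, then (!(min(0, 3) >= max(min(tot, a), (-tot)))) is false, then tot=6, then acc=1, then (j=-1), then acc=-1, then (j=0), then acc=0, then (j=1), then acc=0, then (j=2), then acc=0, then (j=3), then acc=0, then tot=6, then returns 6; agreement on 6.
verdict: equivalent


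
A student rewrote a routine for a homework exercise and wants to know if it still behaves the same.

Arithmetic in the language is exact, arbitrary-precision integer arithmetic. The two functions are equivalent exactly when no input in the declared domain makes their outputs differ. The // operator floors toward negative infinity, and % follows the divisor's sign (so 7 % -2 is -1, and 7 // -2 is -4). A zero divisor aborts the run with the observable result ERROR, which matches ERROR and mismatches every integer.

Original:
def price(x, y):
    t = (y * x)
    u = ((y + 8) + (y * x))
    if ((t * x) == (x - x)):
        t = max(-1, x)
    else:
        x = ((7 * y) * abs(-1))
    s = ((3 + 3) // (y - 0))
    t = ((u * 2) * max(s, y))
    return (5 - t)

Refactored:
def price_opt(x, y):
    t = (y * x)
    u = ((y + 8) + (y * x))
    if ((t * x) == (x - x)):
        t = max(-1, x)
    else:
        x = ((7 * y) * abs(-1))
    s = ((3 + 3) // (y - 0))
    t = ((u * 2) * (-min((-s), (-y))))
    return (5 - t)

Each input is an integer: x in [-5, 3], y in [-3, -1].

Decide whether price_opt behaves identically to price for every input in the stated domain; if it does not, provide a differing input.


Behavior is preserved: although min/max/abs usage differs, the outputs never diverge.
Spot check at x=-4, y=-3 — price: t = 12; u = 17; ((t * x) == (x - x)) -> false; x = -21; s = -2; t = -68; return 73. price_opt: t = 12; u = 17; ((t * x) == (x - x)) -> false; x = -21; s = -2; t = -68; return 73. Both give 73.
Checked all 27 inputs in the declared domain: the outputs agree on every one.
verdict: equivalent


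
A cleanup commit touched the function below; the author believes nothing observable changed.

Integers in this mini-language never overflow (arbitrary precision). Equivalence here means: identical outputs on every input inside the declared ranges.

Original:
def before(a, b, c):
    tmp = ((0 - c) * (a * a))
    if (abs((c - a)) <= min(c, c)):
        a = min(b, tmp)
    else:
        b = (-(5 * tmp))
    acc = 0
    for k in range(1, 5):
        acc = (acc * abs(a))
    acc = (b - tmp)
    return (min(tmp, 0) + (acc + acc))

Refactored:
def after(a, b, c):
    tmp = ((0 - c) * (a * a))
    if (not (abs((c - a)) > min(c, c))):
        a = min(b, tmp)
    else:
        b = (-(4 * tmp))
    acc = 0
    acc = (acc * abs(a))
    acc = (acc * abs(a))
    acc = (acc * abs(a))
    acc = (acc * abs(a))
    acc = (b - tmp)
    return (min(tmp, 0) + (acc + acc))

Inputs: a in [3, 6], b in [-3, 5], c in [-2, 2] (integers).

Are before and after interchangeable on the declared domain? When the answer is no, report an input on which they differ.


Run the pair on a=3, b=-3, c=-2.
before: tmp=18, then (abs((c - a)) <= min(c, c)) is false, then b=-90, then acc=0, then (k=1), then acc=0, then (k=2), then acc=0, then (k=3), then acc=0, then (k=4), then acc=0, then acc=-108, then returns -216
after: tmp=18, then (not (abs((c - a)) > min(c, c))) is false, then b=-72, then acc=0, then acc=0, then acc=0, then acc=0, then acc=0, then acc=-90, then returns -180
-216 and -180 differ, so these are not the same function on this domain.
verdict: not equivalent; witness: a=3, b=-3, c=-2


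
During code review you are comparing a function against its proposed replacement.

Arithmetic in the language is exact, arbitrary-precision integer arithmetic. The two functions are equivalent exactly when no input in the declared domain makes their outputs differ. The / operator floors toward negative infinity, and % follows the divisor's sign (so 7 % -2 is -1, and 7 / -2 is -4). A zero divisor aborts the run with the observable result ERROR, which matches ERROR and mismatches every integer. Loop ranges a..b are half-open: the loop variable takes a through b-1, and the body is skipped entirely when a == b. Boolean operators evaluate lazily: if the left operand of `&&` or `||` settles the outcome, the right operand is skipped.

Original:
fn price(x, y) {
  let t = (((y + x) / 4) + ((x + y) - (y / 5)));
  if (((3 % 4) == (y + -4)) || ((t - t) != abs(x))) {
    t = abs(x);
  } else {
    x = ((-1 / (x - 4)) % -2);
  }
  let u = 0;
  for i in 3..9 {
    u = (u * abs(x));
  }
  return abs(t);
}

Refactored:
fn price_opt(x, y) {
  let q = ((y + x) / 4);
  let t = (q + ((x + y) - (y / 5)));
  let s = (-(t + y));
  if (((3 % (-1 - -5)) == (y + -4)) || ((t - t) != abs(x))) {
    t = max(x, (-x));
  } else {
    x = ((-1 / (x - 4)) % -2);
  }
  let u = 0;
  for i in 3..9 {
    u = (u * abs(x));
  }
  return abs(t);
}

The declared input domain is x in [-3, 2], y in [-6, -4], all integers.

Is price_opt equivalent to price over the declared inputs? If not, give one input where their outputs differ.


Side by side, the visible changes include: min/max/abs usage differs, statement counts differ, arithmetic usage differs, local variable names differ, constant usage differs.
As a probe, take x=-2, y=-6: price runs t=-8, then (((3 % 4) == (y + -4)) || ((t - t) != abs(x))) is true, then t=2, then u=0, then (i=3), then u=0, then (i=4), then u=0, then (i=5), then u=0, then (i=6), then u=0, then (i=7), then u=0, then (i=8), then u=0, then returns 2; price_opt runs q=-2, then t=-8, then s=14, then (((3 % (-1 - -5)) == (y + -4)) || ((t - t) != abs(x))) is true, then t=2, then u=0, then (i=3), then u=0, then (i=4), then u=0, then (i=5), then u=0, then (i=6), then u=0, then (i=7), then u=0, then (i=8), then u=0, then returns 2; both end at 2.
Across all 18 domain points the two functions coincide.
verdict: equivalent


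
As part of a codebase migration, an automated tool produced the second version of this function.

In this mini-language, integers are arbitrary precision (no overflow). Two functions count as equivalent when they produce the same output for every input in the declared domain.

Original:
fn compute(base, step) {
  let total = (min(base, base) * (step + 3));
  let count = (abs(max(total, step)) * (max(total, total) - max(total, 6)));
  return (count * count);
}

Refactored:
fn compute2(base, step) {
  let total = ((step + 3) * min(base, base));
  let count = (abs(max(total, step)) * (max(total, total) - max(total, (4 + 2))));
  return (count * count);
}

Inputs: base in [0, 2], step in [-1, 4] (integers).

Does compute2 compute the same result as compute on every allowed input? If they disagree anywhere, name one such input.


Comparing the listings, the differences include: constant usage differs; also arithmetic usage differs.
Tracing base=2, step=-1: compute: total := 4 | count := -8 | result 64 | compute2: total := 4 | count := -8 | result 64 — matching result 64.
Across all 18 domain points the two functions coincide.
verdict: equivalent


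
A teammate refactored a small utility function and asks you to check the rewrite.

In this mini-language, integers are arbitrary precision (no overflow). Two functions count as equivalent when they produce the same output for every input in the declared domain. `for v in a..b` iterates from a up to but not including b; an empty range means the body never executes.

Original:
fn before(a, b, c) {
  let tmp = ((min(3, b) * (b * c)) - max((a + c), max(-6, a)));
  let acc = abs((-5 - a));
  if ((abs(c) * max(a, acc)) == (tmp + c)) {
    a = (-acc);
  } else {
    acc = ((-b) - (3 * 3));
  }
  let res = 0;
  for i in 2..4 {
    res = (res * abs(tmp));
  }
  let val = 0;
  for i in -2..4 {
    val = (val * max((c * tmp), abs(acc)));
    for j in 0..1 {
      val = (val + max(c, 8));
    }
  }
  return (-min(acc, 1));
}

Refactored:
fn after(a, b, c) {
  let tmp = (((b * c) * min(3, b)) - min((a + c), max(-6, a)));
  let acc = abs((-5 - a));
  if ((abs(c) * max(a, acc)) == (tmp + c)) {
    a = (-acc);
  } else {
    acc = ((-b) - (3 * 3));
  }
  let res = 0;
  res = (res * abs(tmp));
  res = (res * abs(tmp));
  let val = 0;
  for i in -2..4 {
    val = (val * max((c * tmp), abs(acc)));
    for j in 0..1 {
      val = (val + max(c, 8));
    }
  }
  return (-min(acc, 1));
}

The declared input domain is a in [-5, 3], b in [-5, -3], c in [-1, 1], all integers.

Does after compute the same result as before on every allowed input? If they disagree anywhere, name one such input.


On input a=2, b=-3, c=1, before returns -1 while after returns 6.
verdict: not equivalent; witness: a=2, b=-3, c=1


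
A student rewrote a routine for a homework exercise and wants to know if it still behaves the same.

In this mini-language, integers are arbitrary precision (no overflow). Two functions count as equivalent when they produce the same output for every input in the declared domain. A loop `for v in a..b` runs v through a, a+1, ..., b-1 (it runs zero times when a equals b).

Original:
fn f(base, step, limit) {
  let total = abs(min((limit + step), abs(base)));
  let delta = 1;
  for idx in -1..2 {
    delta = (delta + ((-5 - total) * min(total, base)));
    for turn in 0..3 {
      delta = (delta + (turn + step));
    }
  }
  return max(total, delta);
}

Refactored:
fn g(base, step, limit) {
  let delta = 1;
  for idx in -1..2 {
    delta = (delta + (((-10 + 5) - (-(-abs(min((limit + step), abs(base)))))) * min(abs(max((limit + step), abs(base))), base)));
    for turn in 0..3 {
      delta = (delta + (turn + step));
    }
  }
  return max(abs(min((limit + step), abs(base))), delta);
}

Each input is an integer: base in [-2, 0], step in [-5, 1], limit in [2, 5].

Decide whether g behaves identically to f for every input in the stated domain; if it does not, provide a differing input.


Equivalent. Although `min((limit + step), abs(base))` became `max((limit + step), abs(base))`, no input in the stated domain can expose it.
An exhaustive pass over the 84 declared inputs shows identical outputs.
Spot check at base=0, step=1, limit=4 — f: total becomes 0; next delta becomes 1; next at idx=-1:; next delta becomes 1; next at turn=0:; next delta becomes 2; next at turn=1:; next delta becomes 4; next at turn=2:; next delta becomes 7; next at idx=0:; next delta becomes 7; next at turn=0:; next delta becomes 8; next at turn=1:; next delta becomes 10; next at turn=2:; next delta becomes 13; next at idx=1:; next delta becomes 13; next at turn=0:; next delta becomes 14; next at turn=1:; next delta becomes 16; next at turn=2:; next delta becomes 19; next final value 19. g: delta becomes 1; next at idx=-1:; next delta becomes 1; next at turn=0:; next delta becomes 2; next at turn=1:; next delta becomes 4; next at turn=2:; next delta becomes 7; next at idx=0:; next delta becomes 7; next at turn=0:; next delta becomes 8; next at turn=1:; next delta becomes 10; next at turn=2:; next delta becomes 13; next at idx=1:; next delta becomes 13; next at turn=0:; next delta becomes 14; next at turn=1:; next delta becomes 16; next at turn=2:; next delta becomes 19; next final value 19. Both give 19.
verdict: equivalent


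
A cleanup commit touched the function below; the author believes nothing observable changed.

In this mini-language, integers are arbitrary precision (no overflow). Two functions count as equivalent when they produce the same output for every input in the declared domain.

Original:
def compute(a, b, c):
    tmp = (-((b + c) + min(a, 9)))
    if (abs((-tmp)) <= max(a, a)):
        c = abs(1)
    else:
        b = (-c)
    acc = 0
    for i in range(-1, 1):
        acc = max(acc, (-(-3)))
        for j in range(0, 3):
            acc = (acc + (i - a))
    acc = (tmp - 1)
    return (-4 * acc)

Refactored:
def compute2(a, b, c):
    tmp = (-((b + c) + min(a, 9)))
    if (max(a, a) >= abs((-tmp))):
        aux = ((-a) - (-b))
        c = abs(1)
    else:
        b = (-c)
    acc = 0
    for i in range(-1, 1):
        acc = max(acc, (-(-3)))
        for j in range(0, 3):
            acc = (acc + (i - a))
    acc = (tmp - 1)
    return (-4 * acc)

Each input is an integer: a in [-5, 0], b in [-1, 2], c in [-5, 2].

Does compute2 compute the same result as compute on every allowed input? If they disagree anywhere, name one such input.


The two are interchangeable: comparison usage differs, and statement counts differ, and local variable names differ, and arithmetic usage differs, and every declared input agrees.
One worked example (a=-1, b=1, c=-4) — compute: tmp := 4 | (abs((-tmp)) <= max(a, a)): false | b := 4 | acc := 0 | iter i=-1: | acc := 3 | iter j=0: | acc := 3 | iter j=1: | acc := 3 | iter j=2: | acc := 3 | iter i=0: | acc := 3 | iter j=0: | acc := 4 | iter j=1: | acc := 5 | iter j=2: | acc := 6 | acc := 3 | result -12; compute2: tmp := 4 | (max(a, a) >= abs((-tmp))): false | b := 4 | acc := 0 | iter i=-1: | acc := 3 | iter j=0: | acc := 3 | iter j=1: | acc := 3 | iter j=2: | acc := 3 | iter i=0: | acc := 3 | iter j=0: | acc := 4 | iter j=1: | acc := 5 | iter j=2: | acc := 6 | acc := 3 | result -12; agreement on -12.
Across all 192 domain points the two functions coincide.
verdict: equivalent


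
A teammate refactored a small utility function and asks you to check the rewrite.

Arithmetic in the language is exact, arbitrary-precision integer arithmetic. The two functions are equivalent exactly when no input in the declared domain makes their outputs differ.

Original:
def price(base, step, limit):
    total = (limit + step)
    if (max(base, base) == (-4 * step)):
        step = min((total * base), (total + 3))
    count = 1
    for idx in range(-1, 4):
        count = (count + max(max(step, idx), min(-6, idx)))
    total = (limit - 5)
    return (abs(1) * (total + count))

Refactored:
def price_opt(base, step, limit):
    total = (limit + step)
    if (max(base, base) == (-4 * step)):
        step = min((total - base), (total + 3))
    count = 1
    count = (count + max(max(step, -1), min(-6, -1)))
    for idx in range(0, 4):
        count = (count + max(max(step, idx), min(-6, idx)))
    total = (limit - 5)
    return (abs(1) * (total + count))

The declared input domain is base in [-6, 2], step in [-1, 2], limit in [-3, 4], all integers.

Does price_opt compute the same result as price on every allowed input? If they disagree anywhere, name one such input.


Try base=-4, step=1, limit=-1.
price: total becomes 0; next (max(base, base) == (-4 * step)) evaluates to true; next step becomes 0; next count becomes 1; next at idx=-1:; next count becomes 1; next at idx=0:; next count becomes 1; next at idx=1:; next count becomes 2; next at idx=2:; next count becomes 4; next at idx=3:; next count becomes 7; next total becomes -6; next final value 1
price_opt: total becomes 0; next (max(base, base) == (-4 * step)) evaluates to true; next step becomes 3; next count becomes 1; next count becomes 4; next at idx=0:; next count becomes 7; next at idx=1:; next count becomes 10; next at idx=2:; next count becomes 13; next at idx=3:; next count becomes 16; next total becomes -6; next final value 10
1 and 10 differ, so these are not the same function on this domain.
verdict: not equivalent; witness: base=-4, step=1, limit=-1


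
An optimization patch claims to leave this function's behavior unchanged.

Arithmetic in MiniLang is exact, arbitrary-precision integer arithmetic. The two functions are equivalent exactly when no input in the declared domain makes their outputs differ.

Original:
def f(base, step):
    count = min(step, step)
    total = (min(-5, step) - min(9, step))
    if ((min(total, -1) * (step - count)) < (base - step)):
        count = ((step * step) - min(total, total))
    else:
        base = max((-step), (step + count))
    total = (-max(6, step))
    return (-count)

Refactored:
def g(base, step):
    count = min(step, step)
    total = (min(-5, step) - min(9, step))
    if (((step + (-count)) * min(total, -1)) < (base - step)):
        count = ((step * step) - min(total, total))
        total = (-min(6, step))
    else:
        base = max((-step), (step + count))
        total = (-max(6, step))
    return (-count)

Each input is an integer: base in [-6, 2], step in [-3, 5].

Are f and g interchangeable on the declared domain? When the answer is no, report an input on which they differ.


Although `max(6, step)` became `min(6, step)`, no input in the stated domain can expose it.
As a probe, take base=-5, step=3: f runs count := 3 | total := -8 | ((min(total, -1) * (step - count)) < (base - step)): false | base := 6 | total := -6 | result -3; g runs count := 3 | total := -8 | (((step + (-count)) * min(total, -1)) < (base - step)): false | base := 6 | total := -6 | result -3; both end at -3.
Across all 81 domain points the two functions coincide.
verdict: equivalent


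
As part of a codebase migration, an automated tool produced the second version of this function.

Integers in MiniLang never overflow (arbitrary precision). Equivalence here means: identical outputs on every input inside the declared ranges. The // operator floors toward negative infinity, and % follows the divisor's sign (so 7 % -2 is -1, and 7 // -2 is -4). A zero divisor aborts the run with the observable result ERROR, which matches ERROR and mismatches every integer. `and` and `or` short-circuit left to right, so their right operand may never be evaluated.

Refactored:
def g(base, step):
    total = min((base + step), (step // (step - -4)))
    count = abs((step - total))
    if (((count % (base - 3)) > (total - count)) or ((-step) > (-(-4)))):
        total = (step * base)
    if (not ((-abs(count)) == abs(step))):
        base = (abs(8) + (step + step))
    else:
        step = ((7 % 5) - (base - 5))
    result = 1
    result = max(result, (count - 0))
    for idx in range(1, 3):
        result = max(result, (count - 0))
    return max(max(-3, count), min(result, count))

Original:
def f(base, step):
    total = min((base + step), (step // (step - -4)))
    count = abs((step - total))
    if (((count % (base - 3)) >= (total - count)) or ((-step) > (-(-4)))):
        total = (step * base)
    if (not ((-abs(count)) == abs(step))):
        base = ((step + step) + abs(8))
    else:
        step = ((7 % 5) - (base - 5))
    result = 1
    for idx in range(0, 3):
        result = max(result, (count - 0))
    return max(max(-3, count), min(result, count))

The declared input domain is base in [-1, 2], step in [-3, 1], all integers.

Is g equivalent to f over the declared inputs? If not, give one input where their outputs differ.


The suspicious edit (`((count % (base - 3)) >= (total - count))` became `((count % (base - 3)) > (total - count))`) never changes the result for any input inside the declared domain.
One worked example (base=-1, step=1) — f: total becomes 0; next count becomes 1; next (((count % (base - 3)) >= (total - count)) or ((-step) > (-(-4)))) evaluates to false; next (not ((-abs(count)) == abs(step))) evaluates to true; next base becomes 10; next result becomes 1; next at idx=0:; next result becomes 1; next at idx=1:; next result becomes 1; next at idx=2:; next result becomes 1; next final value 1; g: total becomes 0; next count becomes 1; next (((count % (base - 3)) > (total - count)) or ((-step) > (-(-4)))) evaluates to false; next (not ((-abs(count)) == abs(step))) evaluates to true; next base becomes 10; next result becomes 1; next result becomes 1; next at idx=1:; next result becomes 1; next at idx=2:; next result becomes 1; next final value 1; agreement on 1.
An exhaustive pass over the 20 declared inputs shows identical outputs.
verdict: equivalent


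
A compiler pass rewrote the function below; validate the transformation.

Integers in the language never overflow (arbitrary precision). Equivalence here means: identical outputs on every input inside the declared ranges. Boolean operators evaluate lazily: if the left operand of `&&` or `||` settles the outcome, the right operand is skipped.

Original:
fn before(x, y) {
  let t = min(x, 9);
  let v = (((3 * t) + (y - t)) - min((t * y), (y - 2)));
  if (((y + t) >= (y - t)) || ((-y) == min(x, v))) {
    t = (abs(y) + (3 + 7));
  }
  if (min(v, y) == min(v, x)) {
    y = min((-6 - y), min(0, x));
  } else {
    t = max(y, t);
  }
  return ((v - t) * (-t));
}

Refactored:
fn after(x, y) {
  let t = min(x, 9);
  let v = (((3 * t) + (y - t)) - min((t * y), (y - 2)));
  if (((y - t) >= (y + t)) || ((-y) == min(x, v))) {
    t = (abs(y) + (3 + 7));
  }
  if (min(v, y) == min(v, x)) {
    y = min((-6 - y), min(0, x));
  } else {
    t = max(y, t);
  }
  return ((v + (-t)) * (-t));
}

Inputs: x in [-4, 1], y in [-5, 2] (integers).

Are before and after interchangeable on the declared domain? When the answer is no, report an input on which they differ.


There is a counterexample at x=-4, y=-5: -8 on one side, 315 on the other.
before: t = -4; v = -6; (((y + t) >= (y - t)) || ((-y) == min(x, v))) -> false; (min(v, y) == min(v, x)) -> true; y = -4; return -8
after: t = -4; v = -6; (((y - t) >= (y + t)) || ((-y) == min(x, v))) -> true; t = 15; (min(v, y) == min(v, x)) -> true; y = -4; return 315
verdict: not equivalent; witness: x=-4, y=-5


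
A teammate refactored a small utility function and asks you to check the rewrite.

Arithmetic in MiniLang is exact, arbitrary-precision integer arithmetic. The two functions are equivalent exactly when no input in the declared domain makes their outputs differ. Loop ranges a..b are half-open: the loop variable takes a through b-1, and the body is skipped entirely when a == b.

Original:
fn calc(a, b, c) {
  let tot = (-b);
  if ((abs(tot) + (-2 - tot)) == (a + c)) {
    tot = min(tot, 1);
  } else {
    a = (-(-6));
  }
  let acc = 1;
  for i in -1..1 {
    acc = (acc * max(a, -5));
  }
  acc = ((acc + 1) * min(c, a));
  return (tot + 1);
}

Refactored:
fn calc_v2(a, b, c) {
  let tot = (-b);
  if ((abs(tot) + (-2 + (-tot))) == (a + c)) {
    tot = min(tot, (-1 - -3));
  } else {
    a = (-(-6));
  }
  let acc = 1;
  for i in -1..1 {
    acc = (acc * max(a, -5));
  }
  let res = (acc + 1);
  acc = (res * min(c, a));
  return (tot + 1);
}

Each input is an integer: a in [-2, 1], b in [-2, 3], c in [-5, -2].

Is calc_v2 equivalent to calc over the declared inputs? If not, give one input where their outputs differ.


At a=0, b=-2, c=-2: calc gives 2, calc_v2 gives 3.
verdict: not equivalent; witness: a=0, b=-2, c=-2
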